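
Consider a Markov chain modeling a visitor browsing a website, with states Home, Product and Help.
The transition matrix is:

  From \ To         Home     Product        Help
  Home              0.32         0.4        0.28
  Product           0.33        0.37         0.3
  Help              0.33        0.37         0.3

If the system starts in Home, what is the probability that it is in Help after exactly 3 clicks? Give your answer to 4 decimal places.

Propagate the distribution vector 3 clicks from Home.
After 0 clicks: (1.0000, 0.0000, 0.0000)
After 1 click: (0.3200, 0.4000, 0.2800)
After 2 clicks: (0.3268, 0.3796, 0.2936)
After 3 clicks: (0.3267, 0.3798, 0.2935)
P(in Help after 3 clicks) = 0.2935

0.2935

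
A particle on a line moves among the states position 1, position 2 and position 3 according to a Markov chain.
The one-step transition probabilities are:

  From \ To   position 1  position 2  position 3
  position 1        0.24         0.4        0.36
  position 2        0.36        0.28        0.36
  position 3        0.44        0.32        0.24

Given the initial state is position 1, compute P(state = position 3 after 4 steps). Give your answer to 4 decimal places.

Propagate the distribution vector 4 steps from position 1.
After 0 steps: (1.0000, 0.0000, 0.0000)
After 1 step: (0.2400, 0.4000, 0.3600)
After 2 steps: (0.3600, 0.3232, 0.3168)
After 3 steps: (0.3421, 0.3359, 0.3220)
After 4 steps: (0.3447, 0.3339, 0.3214)
P(in position 3 after 4 steps) = 0.3214

0.3214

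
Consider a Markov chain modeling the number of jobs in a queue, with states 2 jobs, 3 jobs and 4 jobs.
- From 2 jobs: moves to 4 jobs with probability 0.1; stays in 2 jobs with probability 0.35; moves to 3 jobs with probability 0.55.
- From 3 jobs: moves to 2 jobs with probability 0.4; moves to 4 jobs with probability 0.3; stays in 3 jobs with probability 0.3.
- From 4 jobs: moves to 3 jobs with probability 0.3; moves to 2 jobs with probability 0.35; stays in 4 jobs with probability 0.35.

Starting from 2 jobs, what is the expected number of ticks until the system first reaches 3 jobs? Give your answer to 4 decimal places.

1.9355

Let t(s) be the expected number of ticks to first reach 3 jobs from state s, with t(3 jobs) = 0. Conditioning on the first tick:
t(2 jobs) = 1 + 0.35·t(2 jobs) + 0.1·t(4 jobs)
t(4 jobs) = 1 + 0.35·t(2 jobs) + 0.35·t(4 jobs)
Solving: t(2 jobs) = 1.9355, t(4 jobs) = 2.5806.
Expected ticks from 2 jobs to 3 jobs: 1.9355.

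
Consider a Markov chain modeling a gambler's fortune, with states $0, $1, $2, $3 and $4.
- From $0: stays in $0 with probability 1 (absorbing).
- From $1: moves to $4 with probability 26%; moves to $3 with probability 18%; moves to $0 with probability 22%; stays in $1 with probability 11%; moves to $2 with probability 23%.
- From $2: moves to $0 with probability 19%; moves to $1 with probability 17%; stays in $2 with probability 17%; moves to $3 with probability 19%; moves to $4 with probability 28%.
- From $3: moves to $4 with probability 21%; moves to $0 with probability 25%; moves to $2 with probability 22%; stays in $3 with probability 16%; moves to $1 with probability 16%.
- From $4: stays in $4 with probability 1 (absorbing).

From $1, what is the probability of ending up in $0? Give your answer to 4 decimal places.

Let h(s) be the probability of absorption at $0 starting from transient state s. Then h($0) = 1 and h($4) = 0. By first-step analysis:
h($1) = 0.22·1 + 0.11·h($1) + 0.23·h($2) + 0.18·h($3) + 0.26·0
h($2) = 0.19·1 + 0.17·h($1) + 0.17·h($2) + 0.19·h($3) + 0.28·0
h($3) = 0.25·1 + 0.16·h($1) + 0.22·h($2) + 0.16·h($3) + 0.21·0
Solving: h($1) = 0.4615, h($2) = 0.4380, h($3) = 0.5002.
Starting from $1, the probability is 0.4615.

0.4615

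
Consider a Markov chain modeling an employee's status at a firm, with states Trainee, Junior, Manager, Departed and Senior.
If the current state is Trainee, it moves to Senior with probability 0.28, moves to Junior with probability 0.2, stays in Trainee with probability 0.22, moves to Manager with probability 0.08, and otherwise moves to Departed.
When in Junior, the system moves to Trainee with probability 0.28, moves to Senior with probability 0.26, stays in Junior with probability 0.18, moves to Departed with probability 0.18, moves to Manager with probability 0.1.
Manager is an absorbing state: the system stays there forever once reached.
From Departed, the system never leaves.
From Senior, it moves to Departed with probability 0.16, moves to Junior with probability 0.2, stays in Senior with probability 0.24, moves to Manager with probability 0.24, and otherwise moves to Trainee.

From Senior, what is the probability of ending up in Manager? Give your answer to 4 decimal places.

0.5079

Let h(s) be the probability of absorption at Manager starting from transient state s. Then h(Manager) = 1 and h(Departed) = 0. By first-step analysis:
h(Trainee) = 0.22·h(Trainee) + 0.2·h(Junior) + 0.08·1 + 0.22·0 + 0.28·h(Senior)
h(Junior) = 0.28·h(Trainee) + 0.18·h(Junior) + 0.1·1 + 0.18·0 + 0.26·h(Senior)
h(Senior) = 0.16·h(Trainee) + 0.2·h(Junior) + 0.24·1 + 0.16·0 + 0.24·h(Senior)
Solving: h(Trainee) = 0.3918, h(Junior) = 0.4168, h(Senior) = 0.5079.
Starting from Senior, the probability is 0.5079.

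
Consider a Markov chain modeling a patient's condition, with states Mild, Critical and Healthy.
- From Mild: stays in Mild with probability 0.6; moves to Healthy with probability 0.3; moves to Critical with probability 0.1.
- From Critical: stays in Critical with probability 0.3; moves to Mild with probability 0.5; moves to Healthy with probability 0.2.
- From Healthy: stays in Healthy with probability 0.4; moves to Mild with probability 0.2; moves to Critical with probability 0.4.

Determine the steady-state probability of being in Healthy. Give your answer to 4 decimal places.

Let the stationary distribution be π with π = πP and π_1 + π_2 + π_3 = 1.
π_1 = 0.6·π_1 + 0.5·π_2 + 0.2·π_3
π_2 = 0.1·π_1 + 0.3·π_2 + 0.4·π_3
Solving with the normalization constraint gives π = (0.4533, 0.2400, 0.3067).
So the stationary probability of Healthy is 0.3067.

0.3067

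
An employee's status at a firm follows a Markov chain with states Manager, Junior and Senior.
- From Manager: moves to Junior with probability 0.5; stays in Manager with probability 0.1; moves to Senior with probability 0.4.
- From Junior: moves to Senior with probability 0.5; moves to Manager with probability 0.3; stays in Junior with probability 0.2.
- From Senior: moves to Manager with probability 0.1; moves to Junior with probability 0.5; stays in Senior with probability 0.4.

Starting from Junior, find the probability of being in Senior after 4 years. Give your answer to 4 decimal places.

0.4368

Propagate the distribution vector 4 years from Junior.
After 0 years: (0.0000, 1.0000, 0.0000)
After 1 year: (0.3000, 0.2000, 0.5000)
After 2 years: (0.1400, 0.4400, 0.4200)
After 3 years: (0.1880, 0.3680, 0.4440)
After 4 years: (0.1736, 0.3896, 0.4368)
P(in Senior after 4 years) = 0.4368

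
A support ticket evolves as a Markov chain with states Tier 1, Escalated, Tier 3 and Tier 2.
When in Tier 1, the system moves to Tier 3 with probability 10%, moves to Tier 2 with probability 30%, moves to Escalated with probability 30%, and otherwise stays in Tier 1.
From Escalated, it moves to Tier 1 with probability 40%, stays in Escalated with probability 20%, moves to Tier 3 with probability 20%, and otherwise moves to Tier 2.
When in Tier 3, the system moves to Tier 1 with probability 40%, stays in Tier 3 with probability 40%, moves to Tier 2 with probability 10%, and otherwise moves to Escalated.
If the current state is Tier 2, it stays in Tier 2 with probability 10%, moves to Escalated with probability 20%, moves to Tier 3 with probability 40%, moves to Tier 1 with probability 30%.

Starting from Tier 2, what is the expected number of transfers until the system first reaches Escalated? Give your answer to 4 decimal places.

4.9282

Let t(s) be the expected number of transfers to first reach Escalated from state s, with t(Escalated) = 0. Conditioning on the first transfer:
t(Tier 1) = 1 + 0.3·t(Tier 1) + 0.1·t(Tier 3) + 0.3·t(Tier 2)
t(Tier 3) = 1 + 0.4·t(Tier 1) + 0.4·t(Tier 3) + 0.1·t(Tier 2)
t(Tier 2) = 1 + 0.3·t(Tier 1) + 0.4·t(Tier 3) + 0.1·t(Tier 2)
Solving: t(Tier 1) = 4.3062, t(Tier 3) = 5.3589, t(Tier 2) = 4.9282.
Expected transfers from Tier 2 to Escalated: 4.9282.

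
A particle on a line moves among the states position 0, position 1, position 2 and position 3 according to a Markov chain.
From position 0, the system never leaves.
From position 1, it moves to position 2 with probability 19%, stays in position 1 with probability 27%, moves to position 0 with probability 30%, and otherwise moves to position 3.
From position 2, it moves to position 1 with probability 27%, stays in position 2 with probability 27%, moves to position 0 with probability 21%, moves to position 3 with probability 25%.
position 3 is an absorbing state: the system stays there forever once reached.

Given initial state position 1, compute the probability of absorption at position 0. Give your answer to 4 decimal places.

Let h(s) be the probability of absorption at position 0 starting from transient state s. Then h(position 0) = 1 and h(position 3) = 0. By first-step analysis:
h(position 1) = 0.3·1 + 0.27·h(position 1) + 0.19·h(position 2) + 0.24·0
h(position 2) = 0.21·1 + 0.27·h(position 1) + 0.27·h(position 2) + 0.25·0
Solving: h(position 1) = 0.5376, h(position 2) = 0.4865.
Starting from position 1, the probability is 0.5376.

0.5376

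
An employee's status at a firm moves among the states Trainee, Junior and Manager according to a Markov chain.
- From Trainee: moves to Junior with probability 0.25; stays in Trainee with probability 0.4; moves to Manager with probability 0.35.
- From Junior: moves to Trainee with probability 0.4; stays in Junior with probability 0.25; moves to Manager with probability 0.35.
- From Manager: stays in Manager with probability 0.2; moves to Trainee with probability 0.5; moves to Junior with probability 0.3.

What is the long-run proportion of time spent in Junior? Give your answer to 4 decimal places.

Let the stationary distribution be π with π = πP and π_1 + π_2 + π_3 = 1.
π_1 = 0.4·π_1 + 0.4·π_2 + 0.5·π_3
π_2 = 0.25·π_1 + 0.25·π_2 + 0.3·π_3
Solving with the normalization constraint gives π = (0.4304, 0.2652, 0.3043).
So the stationary probability of Junior is 0.2652.

0.2652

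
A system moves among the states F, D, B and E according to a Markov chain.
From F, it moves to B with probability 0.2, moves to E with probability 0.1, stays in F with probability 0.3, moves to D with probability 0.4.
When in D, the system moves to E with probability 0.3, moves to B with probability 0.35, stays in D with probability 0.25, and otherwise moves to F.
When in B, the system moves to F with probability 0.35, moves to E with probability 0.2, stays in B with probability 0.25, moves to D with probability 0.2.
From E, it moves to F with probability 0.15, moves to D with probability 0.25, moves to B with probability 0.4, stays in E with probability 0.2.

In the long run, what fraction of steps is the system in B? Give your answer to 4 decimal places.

0.2961

Let the stationary distribution be π with π = πP and π_1 + π_2 + π_3 + π_4 = 1.
π_1 = 0.3·π_1 + 0.1·π_2 + 0.35·π_3 + 0.15·π_4
π_2 = 0.4·π_1 + 0.25·π_2 + 0.2·π_3 + 0.25·π_4
π_3 = 0.2·π_1 + 0.35·π_2 + 0.25·π_3 + 0.4·π_4
Solving with the normalization constraint gives π = (0.2303, 0.2697, 0.2961, 0.2039).
So the stationary probability of B is 0.2961.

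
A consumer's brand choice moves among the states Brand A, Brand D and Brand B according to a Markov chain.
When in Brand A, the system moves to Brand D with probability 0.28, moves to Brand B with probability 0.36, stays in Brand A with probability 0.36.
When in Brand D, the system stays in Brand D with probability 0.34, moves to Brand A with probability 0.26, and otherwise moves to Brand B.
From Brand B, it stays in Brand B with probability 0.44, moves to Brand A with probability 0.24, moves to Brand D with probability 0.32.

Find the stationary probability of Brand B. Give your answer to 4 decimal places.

0.4050

Let the stationary distribution be π with π = πP and π_1 + π_2 + π_3 = 1.
π_1 = 0.36·π_1 + 0.26·π_2 + 0.24·π_3
π_2 = 0.28·π_1 + 0.34·π_2 + 0.32·π_3
Solving with the normalization constraint gives π = (0.2799, 0.3151, 0.4050).
So the stationary probability of Brand B is 0.4050.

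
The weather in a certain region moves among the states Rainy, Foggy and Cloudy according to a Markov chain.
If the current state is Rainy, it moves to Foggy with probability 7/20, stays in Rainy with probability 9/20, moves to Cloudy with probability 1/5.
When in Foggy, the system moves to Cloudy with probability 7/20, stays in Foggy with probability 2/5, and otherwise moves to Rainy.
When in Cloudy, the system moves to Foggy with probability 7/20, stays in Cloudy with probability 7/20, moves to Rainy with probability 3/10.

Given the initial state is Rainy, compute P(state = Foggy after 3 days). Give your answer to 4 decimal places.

0.3684

Propagate the distribution vector 3 days from Rainy.
After 0 days: (1.0000, 0.0000, 0.0000)
After 1 day: (0.4500, 0.3500, 0.2000)
After 2 days: (0.3500, 0.3675, 0.2825)
After 3 days: (0.3341, 0.3684, 0.2975)
P(in Foggy after 3 days) = 0.3684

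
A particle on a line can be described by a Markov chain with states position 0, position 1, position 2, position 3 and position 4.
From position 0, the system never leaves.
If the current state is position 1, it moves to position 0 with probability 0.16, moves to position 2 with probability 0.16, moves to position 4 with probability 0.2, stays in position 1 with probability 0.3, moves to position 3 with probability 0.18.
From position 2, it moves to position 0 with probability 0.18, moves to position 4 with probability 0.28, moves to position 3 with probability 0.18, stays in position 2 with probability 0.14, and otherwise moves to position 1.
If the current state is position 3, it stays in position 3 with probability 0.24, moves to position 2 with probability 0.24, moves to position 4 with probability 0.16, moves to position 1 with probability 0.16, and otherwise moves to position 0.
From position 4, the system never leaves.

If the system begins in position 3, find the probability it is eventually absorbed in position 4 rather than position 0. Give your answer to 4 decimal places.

0.5060

Let h(s) be the probability of absorption at position 4 starting from transient state s. Then h(position 4) = 1 and h(position 0) = 0. By first-step analysis:
h(position 1) = 0.16·0 + 0.3·h(position 1) + 0.16·h(position 2) + 0.18·h(position 3) + 0.2·1
h(position 2) = 0.18·0 + 0.22·h(position 1) + 0.14·h(position 2) + 0.18·h(position 3) + 0.28·1
h(position 3) = 0.2·0 + 0.16·h(position 1) + 0.24·h(position 2) + 0.24·h(position 3) + 0.16·1
Solving: h(position 1) = 0.5464, h(position 2) = 0.5713, h(position 3) = 0.5060.
Starting from position 3, the probability is 0.5060.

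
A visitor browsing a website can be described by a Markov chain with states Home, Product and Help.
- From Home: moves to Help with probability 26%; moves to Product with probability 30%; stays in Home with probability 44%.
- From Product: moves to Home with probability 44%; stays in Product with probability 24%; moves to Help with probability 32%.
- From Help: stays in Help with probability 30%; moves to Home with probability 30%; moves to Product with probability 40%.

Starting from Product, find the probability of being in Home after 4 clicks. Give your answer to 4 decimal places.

Propagate the distribution vector 4 clicks from Product.
After 0 clicks: (0.0000, 1.0000, 0.0000)
After 1 click: (0.4400, 0.2400, 0.3200)
After 2 clicks: (0.3952, 0.3176, 0.2872)
After 3 clicks: (0.3998, 0.3097, 0.2905)
After 4 clicks: (0.3993, 0.3105, 0.2902)
P(in Home after 4 clicks) = 0.3993

0.3993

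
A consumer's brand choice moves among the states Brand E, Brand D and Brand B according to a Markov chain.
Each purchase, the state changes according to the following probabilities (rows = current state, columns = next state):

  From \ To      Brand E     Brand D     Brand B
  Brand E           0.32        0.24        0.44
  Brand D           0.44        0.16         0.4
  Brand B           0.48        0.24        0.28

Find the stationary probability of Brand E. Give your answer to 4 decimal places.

0.4061

Let the stationary distribution be π with π = πP and π_1 + π_2 + π_3 = 1.
π_1 = 0.32·π_1 + 0.44·π_2 + 0.48·π_3
π_2 = 0.24·π_1 + 0.16·π_2 + 0.24·π_3
Solving with the normalization constraint gives π = (0.4061, 0.2222, 0.3716).
So the stationary probability of Brand E is 0.4061.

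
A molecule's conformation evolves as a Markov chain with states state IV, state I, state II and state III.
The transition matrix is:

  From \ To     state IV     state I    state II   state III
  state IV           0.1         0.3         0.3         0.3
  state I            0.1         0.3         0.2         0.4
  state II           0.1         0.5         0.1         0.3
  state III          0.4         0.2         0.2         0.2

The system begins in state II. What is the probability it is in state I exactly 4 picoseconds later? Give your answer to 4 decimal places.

0.3101

Propagate the distribution vector 4 picoseconds from state II.
After 0 picoseconds: (0.0000, 0.0000, 1.0000, 0.0000)
After 1 picosecond: (0.1000, 0.5000, 0.1000, 0.3000)
After 2 picoseconds: (0.1900, 0.2900, 0.2000, 0.3200)
After 3 picoseconds: (0.1960, 0.3080, 0.1990, 0.2970)
After 4 picoseconds: (0.1891, 0.3101, 0.1997, 0.3011)
P(in state I after 4 picoseconds) = 0.3101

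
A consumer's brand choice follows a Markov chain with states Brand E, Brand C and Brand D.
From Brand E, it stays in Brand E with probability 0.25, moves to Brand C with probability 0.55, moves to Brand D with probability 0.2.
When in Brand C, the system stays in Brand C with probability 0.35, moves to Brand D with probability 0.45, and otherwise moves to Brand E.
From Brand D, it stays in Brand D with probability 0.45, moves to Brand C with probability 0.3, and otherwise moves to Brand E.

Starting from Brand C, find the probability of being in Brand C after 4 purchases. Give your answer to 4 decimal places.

Propagate the distribution vector 4 purchases from Brand C.
After 0 purchases: (0.0000, 1.0000, 0.0000)
After 1 purchase: (0.2000, 0.3500, 0.4500)
After 2 purchases: (0.2325, 0.3675, 0.4000)
After 3 purchases: (0.2316, 0.3765, 0.3919)
After 4 purchases: (0.2312, 0.3767, 0.3921)
P(in Brand C after 4 purchases) = 0.3767

0.3767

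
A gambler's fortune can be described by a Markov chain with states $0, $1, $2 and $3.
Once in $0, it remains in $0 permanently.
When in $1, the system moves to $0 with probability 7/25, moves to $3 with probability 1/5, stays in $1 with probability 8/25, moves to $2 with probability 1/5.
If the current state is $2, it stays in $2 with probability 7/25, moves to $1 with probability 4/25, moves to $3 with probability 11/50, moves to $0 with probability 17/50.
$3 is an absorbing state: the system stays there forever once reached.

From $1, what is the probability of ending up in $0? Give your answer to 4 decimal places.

0.5892

Let h(s) be the probability of absorption at $0 starting from transient state s. Then h($0) = 1 and h($3) = 0. By first-step analysis:
h($1) = 0.28·1 + 0.32·h($1) + 0.2·h($2) + 0.2·0
h($2) = 0.34·1 + 0.16·h($1) + 0.28·h($2) + 0.22·0
Solving: h($1) = 0.5892, h($2) = 0.6031.
Starting from $1, the probability is 0.5892.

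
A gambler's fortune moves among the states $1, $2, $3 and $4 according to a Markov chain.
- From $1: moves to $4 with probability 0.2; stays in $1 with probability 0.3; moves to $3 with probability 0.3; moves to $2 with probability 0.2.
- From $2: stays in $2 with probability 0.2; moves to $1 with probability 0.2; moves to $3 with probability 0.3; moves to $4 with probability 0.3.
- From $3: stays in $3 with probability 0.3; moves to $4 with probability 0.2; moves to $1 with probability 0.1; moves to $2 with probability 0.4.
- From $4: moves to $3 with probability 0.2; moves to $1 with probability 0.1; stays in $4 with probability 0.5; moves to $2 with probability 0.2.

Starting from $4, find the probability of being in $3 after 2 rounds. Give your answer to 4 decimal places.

Propagate the distribution vector 2 rounds from $4.
After 0 rounds: (0.0000, 0.0000, 0.0000, 1.0000)
After 1 round: (0.1000, 0.2000, 0.2000, 0.5000)
After 2 rounds: (0.1400, 0.2400, 0.2500, 0.3700)
P(in $3 after 2 rounds) = 0.2500

0.2500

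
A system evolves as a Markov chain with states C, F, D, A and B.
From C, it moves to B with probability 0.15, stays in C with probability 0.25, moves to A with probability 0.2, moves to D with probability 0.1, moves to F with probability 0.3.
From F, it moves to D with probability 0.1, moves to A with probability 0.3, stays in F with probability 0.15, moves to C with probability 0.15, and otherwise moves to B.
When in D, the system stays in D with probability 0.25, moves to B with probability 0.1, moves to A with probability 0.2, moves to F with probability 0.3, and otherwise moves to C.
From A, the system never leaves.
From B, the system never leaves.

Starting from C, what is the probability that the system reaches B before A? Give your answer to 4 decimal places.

0.4477

Let h(s) be the probability of absorption at B starting from transient state s. Then h(B) = 1 and h(A) = 0. By first-step analysis:
h(C) = 0.25·h(C) + 0.3·h(F) + 0.1·h(D) + 0.2·0 + 0.15·1
h(F) = 0.15·h(C) + 0.15·h(F) + 0.1·h(D) + 0.3·0 + 0.3·1
h(D) = 0.15·h(C) + 0.3·h(F) + 0.25·h(D) + 0.2·0 + 0.1·1
Solving: h(C) = 0.4477, h(F) = 0.4808, h(D) = 0.4152.
Starting from C, the probability is 0.4477.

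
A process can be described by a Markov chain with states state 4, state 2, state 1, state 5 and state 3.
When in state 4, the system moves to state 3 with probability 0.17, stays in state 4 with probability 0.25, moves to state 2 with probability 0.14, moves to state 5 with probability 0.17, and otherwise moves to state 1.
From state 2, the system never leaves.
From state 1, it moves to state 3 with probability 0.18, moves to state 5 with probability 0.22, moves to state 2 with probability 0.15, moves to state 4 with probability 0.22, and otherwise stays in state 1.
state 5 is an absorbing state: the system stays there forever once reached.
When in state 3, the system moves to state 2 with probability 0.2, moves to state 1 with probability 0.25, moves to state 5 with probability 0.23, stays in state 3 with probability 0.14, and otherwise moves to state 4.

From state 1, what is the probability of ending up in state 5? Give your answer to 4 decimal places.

Let h(s) be the probability of absorption at state 5 starting from transient state s. Then h(state 5) = 1 and h(state 2) = 0. By first-step analysis:
h(state 4) = 0.25·h(state 4) + 0.14·0 + 0.27·h(state 1) + 0.17·1 + 0.17·h(state 3)
h(state 1) = 0.22·h(state 4) + 0.15·0 + 0.23·h(state 1) + 0.22·1 + 0.18·h(state 3)
h(state 3) = 0.18·h(state 4) + 0.2·0 + 0.25·h(state 1) + 0.23·1 + 0.14·h(state 3)
Solving: h(state 4) = 0.5583, h(state 1) = 0.5741, h(state 3) = 0.5512.
Starting from state 1, the probability is 0.5741.

0.5741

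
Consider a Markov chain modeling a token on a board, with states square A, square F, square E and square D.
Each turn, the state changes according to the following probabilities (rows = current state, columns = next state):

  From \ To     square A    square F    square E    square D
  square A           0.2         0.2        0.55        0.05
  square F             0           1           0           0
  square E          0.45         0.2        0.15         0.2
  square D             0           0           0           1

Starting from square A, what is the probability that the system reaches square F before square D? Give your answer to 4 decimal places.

Let h(s) be the probability of absorption at square F starting from transient state s. Then h(square F) = 1 and h(square D) = 0. By first-step analysis:
h(square A) = 0.2·h(square A) + 0.2·1 + 0.55·h(square E) + 0.05·0
h(square E) = 0.45·h(square A) + 0.2·1 + 0.15·h(square E) + 0.2·0
Solving: h(square A) = 0.6474, h(square E) = 0.5780.
Starting from square A, the probability is 0.6474.

0.6474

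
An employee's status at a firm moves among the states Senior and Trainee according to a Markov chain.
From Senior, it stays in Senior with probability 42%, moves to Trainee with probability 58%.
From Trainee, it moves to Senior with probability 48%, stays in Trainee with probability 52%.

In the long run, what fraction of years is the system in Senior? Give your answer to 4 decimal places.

Let the stationary distribution be π with π = πP and π_1 + π_2 = 1.
π_1 = 0.42·π_1 + 0.48·π_2
Solving with the normalization constraint gives π = (0.4528, 0.5472).
So the stationary probability of Senior is 0.4528.

0.4528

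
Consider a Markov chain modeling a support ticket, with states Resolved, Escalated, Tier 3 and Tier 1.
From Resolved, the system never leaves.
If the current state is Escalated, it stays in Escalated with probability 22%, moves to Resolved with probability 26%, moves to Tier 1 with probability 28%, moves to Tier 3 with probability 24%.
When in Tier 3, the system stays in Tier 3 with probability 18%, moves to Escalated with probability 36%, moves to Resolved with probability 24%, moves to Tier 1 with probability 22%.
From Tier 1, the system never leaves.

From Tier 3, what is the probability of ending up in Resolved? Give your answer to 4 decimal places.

Let h(s) be the probability of absorption at Resolved starting from transient state s. Then h(Resolved) = 1 and h(Tier 1) = 0. By first-step analysis:
h(Escalated) = 0.26·1 + 0.22·h(Escalated) + 0.24·h(Tier 3) + 0.28·0
h(Tier 3) = 0.24·1 + 0.36·h(Escalated) + 0.18·h(Tier 3) + 0.22·0
Solving: h(Escalated) = 0.4895, h(Tier 3) = 0.5076.
Starting from Tier 3, the probability is 0.5076.

0.5076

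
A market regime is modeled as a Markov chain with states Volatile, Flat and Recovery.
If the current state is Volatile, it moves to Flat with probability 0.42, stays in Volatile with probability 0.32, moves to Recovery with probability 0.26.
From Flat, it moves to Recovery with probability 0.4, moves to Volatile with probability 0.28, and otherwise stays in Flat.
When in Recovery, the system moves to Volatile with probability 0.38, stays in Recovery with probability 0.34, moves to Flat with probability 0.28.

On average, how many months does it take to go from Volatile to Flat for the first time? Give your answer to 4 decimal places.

2.6286

Let t(s) be the expected number of months to first reach Flat from state s, with t(Flat) = 0. Conditioning on the first month:
t(Volatile) = 1 + 0.32·t(Volatile) + 0.26·t(Recovery)
t(Recovery) = 1 + 0.38·t(Volatile) + 0.34·t(Recovery)
Solving: t(Volatile) = 2.6286, t(Recovery) = 3.0286.
Expected months from Volatile to Flat: 2.6286.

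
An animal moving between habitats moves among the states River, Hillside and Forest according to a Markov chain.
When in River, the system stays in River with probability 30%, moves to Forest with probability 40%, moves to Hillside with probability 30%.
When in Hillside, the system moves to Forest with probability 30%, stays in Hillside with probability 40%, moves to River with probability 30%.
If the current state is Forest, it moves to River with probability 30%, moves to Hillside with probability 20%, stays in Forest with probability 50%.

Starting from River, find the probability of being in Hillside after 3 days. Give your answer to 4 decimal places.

Propagate the distribution vector 3 days from River.
After 0 days: (1.0000, 0.0000, 0.0000)
After 1 day: (0.3000, 0.3000, 0.4000)
After 2 days: (0.3000, 0.2900, 0.4100)
After 3 days: (0.3000, 0.2880, 0.4120)
P(in Hillside after 3 days) = 0.2880

0.2880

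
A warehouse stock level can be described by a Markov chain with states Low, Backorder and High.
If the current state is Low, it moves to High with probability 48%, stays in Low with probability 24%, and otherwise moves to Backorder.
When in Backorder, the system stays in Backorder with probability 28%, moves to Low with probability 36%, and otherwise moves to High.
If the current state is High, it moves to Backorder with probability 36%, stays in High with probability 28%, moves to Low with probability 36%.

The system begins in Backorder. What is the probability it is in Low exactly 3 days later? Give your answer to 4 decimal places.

0.3220

Propagate the distribution vector 3 days from Backorder.
After 0 days: (0.0000, 1.0000, 0.0000)
After 1 day: (0.3600, 0.2800, 0.3600)
After 2 days: (0.3168, 0.3088, 0.3744)
After 3 days: (0.3220, 0.3100, 0.3681)
P(in Low after 3 days) = 0.3220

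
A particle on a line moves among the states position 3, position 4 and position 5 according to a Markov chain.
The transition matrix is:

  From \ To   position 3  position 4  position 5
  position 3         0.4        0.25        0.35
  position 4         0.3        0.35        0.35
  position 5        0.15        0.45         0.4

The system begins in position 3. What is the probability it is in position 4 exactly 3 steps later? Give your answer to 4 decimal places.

Propagate the distribution vector 3 steps from position 3.
After 0 steps: (1.0000, 0.0000, 0.0000)
After 1 step: (0.4000, 0.2500, 0.3500)
After 2 steps: (0.2875, 0.3450, 0.3675)
After 3 steps: (0.2736, 0.3580, 0.3684)
P(in position 4 after 3 steps) = 0.3580

0.3580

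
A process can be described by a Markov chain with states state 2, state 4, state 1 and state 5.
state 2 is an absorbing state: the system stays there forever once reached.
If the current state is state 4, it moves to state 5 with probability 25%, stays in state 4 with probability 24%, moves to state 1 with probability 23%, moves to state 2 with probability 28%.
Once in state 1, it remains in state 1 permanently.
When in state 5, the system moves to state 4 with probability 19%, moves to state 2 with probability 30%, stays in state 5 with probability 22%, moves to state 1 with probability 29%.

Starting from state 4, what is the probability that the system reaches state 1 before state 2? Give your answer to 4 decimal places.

Let h(s) be the probability of absorption at state 1 starting from transient state s. Then h(state 1) = 1 and h(state 2) = 0. By first-step analysis:
h(state 4) = 0.28·0 + 0.24·h(state 4) + 0.23·1 + 0.25·h(state 5)
h(state 5) = 0.3·0 + 0.19·h(state 4) + 0.29·1 + 0.22·h(state 5)
Solving: h(state 4) = 0.4619, h(state 5) = 0.4843.
Starting from state 4, the probability is 0.4619.

0.4619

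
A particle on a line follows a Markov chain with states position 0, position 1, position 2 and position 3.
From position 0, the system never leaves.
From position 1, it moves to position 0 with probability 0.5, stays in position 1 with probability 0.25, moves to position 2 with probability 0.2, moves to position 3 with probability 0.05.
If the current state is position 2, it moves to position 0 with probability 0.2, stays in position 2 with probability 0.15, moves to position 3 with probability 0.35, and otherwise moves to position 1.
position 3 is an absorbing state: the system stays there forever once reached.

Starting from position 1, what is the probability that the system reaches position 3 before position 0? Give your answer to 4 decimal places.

0.1948

Let h(s) be the probability of absorption at position 3 starting from transient state s. Then h(position 3) = 1 and h(position 0) = 0. By first-step analysis:
h(position 1) = 0.5·0 + 0.25·h(position 1) + 0.2·h(position 2) + 0.05·1
h(position 2) = 0.2·0 + 0.3·h(position 1) + 0.15·h(position 2) + 0.35·1
Solving: h(position 1) = 0.1948, h(position 2) = 0.4805.
Starting from position 1, the probability is 0.1948.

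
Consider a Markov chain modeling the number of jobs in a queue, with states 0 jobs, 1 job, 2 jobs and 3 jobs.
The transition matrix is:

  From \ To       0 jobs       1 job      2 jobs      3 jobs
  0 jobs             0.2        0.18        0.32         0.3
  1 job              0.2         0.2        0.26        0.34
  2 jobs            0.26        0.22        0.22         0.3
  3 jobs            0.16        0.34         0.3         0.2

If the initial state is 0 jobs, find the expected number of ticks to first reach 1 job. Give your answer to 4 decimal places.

Let t(s) be the expected number of ticks to first reach 1 job from state s, with t(1 job) = 0. Conditioning on the first tick:
t(0 jobs) = 1 + 0.2·t(0 jobs) + 0.32·t(2 jobs) + 0.3·t(3 jobs)
t(2 jobs) = 1 + 0.26·t(0 jobs) + 0.22·t(2 jobs) + 0.3·t(3 jobs)
t(3 jobs) = 1 + 0.16·t(0 jobs) + 0.3·t(2 jobs) + 0.2·t(3 jobs)
Solving: t(0 jobs) = 4.2540, t(2 jobs) = 4.0993, t(3 jobs) = 3.6380.
Expected ticks from 0 jobs to 1 job: 4.2540.

4.2540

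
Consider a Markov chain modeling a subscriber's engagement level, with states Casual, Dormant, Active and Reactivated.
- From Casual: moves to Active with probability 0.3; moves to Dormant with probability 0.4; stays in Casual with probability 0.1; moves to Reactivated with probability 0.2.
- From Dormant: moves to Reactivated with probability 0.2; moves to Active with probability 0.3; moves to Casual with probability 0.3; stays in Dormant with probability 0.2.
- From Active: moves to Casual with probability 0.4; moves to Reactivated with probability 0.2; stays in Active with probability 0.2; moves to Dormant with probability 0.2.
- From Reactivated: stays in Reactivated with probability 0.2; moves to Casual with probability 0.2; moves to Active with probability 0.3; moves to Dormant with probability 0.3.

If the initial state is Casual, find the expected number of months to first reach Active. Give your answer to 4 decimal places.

Let t(s) be the expected number of months to first reach Active from state s, with t(Active) = 0. Conditioning on the first month:
t(Casual) = 1 + 0.1·t(Casual) + 0.4·t(Dormant) + 0.2·t(Reactivated)
t(Dormant) = 1 + 0.3·t(Casual) + 0.2·t(Dormant) + 0.2·t(Reactivated)
t(Reactivated) = 1 + 0.2·t(Casual) + 0.3·t(Dormant) + 0.2·t(Reactivated)
Solving: t(Casual) = 3.3333, t(Dormant) = 3.3333, t(Reactivated) = 3.3333.
Expected months from Casual to Active: 3.3333.

3.3333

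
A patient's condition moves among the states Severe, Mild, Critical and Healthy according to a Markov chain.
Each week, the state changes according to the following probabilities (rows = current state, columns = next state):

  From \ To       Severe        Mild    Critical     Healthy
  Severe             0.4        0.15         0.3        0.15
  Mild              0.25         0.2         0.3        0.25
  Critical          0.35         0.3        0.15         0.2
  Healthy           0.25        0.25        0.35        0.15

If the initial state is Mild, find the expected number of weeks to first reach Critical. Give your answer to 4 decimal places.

Let t(s) be the expected number of weeks to first reach Critical from state s, with t(Critical) = 0. Conditioning on the first week:
t(Severe) = 1 + 0.4·t(Severe) + 0.15·t(Mild) + 0.15·t(Healthy)
t(Mild) = 1 + 0.25·t(Severe) + 0.2·t(Mild) + 0.25·t(Healthy)
t(Healthy) = 1 + 0.25·t(Severe) + 0.25·t(Mild) + 0.15·t(Healthy)
Solving: t(Severe) = 3.2428, t(Mild) = 3.2255, t(Healthy) = 3.0789.
Expected weeks from Mild to Critical: 3.2255.

3.2255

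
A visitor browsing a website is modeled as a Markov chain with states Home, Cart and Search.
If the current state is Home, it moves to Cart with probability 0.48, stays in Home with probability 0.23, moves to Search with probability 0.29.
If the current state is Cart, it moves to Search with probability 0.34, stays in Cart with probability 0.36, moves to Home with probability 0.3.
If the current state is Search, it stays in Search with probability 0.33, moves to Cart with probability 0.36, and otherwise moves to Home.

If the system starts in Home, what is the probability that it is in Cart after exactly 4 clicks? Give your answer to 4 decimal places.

Propagate the distribution vector 4 clicks from Home.
After 0 clicks: (1.0000, 0.0000, 0.0000)
After 1 click: (0.2300, 0.4800, 0.2900)
After 2 clicks: (0.2868, 0.3876, 0.3256)
After 3 clicks: (0.2832, 0.3944, 0.3224)
After 4 clicks: (0.2834, 0.3940, 0.3226)
P(in Cart after 4 clicks) = 0.3940

0.3940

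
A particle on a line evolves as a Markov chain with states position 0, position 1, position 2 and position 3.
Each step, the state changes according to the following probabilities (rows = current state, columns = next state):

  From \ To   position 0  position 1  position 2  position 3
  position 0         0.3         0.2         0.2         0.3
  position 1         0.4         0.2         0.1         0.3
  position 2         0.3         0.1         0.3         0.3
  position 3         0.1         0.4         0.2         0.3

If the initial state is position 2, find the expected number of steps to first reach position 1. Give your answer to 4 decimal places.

4.6729

Let t(s) be the expected number of steps to first reach position 1 from state s, with t(position 1) = 0. Conditioning on the first step:
t(position 0) = 1 + 0.3·t(position 0) + 0.2·t(position 2) + 0.3·t(position 3)
t(position 2) = 1 + 0.3·t(position 0) + 0.3·t(position 2) + 0.3·t(position 3)
t(position 3) = 1 + 0.1·t(position 0) + 0.2·t(position 2) + 0.3·t(position 3)
Solving: t(position 0) = 4.2056, t(position 2) = 4.6729, t(position 3) = 3.3645.
Expected steps from position 2 to position 1: 4.6729.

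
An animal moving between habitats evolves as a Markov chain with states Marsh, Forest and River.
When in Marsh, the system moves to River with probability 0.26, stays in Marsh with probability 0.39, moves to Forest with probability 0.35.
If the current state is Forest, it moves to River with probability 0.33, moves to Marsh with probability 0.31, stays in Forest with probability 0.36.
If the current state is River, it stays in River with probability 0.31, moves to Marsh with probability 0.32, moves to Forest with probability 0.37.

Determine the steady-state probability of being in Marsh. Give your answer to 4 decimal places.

Let the stationary distribution be π with π = πP and π_1 + π_2 + π_3 = 1.
π_1 = 0.39·π_1 + 0.31·π_2 + 0.32·π_3
π_2 = 0.35·π_1 + 0.36·π_2 + 0.37·π_3
Solving with the normalization constraint gives π = (0.3402, 0.3596, 0.3002).
So the stationary probability of Marsh is 0.3402.

0.3402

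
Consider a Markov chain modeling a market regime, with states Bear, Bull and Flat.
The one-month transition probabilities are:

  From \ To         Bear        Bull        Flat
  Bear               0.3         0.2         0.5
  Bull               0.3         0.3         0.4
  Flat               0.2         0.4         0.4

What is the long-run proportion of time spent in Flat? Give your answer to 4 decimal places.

Let the stationary distribution be π with π = πP and π_1 + π_2 + π_3 = 1.
π_1 = 0.3·π_1 + 0.3·π_2 + 0.2·π_3
π_2 = 0.2·π_1 + 0.3·π_2 + 0.4·π_3
Solving with the normalization constraint gives π = (0.2574, 0.3168, 0.4257).
So the stationary probability of Flat is 0.4257.

0.4257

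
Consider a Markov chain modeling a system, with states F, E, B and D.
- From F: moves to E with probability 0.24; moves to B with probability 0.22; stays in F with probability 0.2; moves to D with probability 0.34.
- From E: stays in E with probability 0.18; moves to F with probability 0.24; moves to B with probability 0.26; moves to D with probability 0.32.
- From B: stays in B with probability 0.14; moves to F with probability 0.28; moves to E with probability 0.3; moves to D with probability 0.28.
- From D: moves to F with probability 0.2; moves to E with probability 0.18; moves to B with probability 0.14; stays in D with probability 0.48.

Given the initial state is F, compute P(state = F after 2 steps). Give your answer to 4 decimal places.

Propagate the distribution vector 2 steps from F.
After 0 steps: (1.0000, 0.0000, 0.0000, 0.0000)
After 1 step: (0.2000, 0.2400, 0.2200, 0.3400)
After 2 steps: (0.2272, 0.2184, 0.1848, 0.3696)
P(in F after 2 steps) = 0.2272

0.2272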